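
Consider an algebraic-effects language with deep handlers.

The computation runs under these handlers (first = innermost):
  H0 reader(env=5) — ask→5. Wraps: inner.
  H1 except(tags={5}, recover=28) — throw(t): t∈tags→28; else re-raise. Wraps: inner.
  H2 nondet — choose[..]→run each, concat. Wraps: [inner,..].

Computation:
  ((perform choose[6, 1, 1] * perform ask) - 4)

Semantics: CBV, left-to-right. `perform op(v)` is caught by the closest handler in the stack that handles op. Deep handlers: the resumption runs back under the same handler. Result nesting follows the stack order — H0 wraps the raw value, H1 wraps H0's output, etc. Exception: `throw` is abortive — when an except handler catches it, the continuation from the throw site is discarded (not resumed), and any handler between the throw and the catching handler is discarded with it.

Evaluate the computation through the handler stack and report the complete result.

Step-by-step:
choose[6, 1, 1] @ H2
  branch[0] choose=6:
    ask @ H0 ⇒ 5
    H0 returns 26
    H1 returns 26
    H2 returns [26]
  branch[1] choose=1:
    ask @ H0 ⇒ 5
    H0 returns 1
    H1 returns 1
    H2 returns [1]
  branch[2] choose=1:
    ask @ H0 ⇒ 5
    H0 returns 1
    H1 returns 1
    H2 returns [1]
= [26, 1, 1]

Answer: [26, 1, 1]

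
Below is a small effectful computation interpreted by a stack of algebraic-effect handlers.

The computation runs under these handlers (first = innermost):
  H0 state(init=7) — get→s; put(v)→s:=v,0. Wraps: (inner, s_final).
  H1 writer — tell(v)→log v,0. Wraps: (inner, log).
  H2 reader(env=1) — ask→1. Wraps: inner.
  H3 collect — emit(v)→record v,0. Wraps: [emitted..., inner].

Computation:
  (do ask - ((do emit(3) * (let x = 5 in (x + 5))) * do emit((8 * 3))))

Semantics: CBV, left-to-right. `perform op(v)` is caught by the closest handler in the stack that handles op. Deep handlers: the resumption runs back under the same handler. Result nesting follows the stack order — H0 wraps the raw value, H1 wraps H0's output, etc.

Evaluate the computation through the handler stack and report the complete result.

Answer: [3, 24, ((1, 7), ())]

Evaluation trace:
ask @ H2 ⇒ 1
emit(3) @ H3 ⇒ out+=3
emit(24) @ H3 ⇒ out+=24
H0 returns (1, 7)
H1 returns ((1, 7), ())
H2 returns ((1, 7), ())
H3 returns [3, 24, ((1, 7), ())]
= [3, 24, ((1, 7), ())]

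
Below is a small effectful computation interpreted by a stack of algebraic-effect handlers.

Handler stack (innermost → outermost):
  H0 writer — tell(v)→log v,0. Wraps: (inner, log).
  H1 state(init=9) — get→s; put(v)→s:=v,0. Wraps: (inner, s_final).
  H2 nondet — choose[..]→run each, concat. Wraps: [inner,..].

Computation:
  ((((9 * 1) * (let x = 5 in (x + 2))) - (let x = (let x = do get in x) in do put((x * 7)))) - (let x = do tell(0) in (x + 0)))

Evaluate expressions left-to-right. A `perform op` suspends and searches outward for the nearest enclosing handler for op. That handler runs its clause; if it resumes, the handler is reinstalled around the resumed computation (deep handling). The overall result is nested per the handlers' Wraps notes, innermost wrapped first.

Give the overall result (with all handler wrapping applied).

Answer: [((63, (0)), 63)]

Step-by-step:
get @ H1 ⇒ 9
put(63) @ H1 ⇒ s:=63
tell(0) @ H0 ⇒ log+=0
H0 returns (63, (0))
H1 returns ((63, (0)), 63)
H2 returns [((63, (0)), 63)]
= [((63, (0)), 63)]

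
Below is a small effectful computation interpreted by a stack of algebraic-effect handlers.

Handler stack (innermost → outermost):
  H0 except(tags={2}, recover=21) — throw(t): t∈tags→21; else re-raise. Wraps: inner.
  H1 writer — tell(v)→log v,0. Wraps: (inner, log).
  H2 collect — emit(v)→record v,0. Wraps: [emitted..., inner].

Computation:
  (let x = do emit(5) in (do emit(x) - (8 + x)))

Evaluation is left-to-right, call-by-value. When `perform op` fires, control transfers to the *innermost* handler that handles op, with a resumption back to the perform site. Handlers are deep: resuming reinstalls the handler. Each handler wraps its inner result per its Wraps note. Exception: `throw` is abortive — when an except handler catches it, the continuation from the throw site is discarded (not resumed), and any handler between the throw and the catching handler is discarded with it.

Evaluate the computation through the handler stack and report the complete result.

Answer: [5, 0, (-8, ())]

Working:
emit(5) @ H2 ⇒ out+=5
emit(0) @ H2 ⇒ out+=0
H0 returns -8
H1 returns (-8, ())
H2 returns [5, 0, (-8, ())]
= [5, 0, (-8, ())]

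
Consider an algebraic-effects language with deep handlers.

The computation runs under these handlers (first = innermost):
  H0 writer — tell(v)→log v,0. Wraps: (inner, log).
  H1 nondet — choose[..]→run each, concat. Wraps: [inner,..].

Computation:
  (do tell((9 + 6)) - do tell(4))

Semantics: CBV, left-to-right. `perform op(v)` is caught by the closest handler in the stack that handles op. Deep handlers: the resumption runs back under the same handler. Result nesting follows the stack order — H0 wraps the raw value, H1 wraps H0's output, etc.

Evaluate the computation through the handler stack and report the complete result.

Working:
tell(15) @ H0 ⇒ log+=15
tell(4) @ H0 ⇒ log+=4
H0 returns (0, (15, 4))
H1 returns [(0, (15, 4))]
= [(0, (15, 4))]

Answer: [(0, (15, 4))]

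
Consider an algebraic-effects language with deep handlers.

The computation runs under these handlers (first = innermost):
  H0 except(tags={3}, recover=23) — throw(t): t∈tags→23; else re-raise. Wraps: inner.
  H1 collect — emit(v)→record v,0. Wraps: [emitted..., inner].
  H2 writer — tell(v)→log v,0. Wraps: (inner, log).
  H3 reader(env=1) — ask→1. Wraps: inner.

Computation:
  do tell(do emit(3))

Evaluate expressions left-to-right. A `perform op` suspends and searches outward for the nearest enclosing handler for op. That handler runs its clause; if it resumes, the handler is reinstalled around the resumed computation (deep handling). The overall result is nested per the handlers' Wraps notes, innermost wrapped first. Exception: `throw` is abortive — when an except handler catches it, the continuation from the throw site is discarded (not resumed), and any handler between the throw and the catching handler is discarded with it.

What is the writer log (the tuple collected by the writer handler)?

Answer: (0)

Evaluation trace:
emit(3) @ H1 ⇒ out+=3
tell(0) @ H2 ⇒ log+=0
H0 returns 0
H1 returns [3, 0]
H2 returns ([3, 0], (0))
H3 returns ([3, 0], (0))
= ([3, 0], (0))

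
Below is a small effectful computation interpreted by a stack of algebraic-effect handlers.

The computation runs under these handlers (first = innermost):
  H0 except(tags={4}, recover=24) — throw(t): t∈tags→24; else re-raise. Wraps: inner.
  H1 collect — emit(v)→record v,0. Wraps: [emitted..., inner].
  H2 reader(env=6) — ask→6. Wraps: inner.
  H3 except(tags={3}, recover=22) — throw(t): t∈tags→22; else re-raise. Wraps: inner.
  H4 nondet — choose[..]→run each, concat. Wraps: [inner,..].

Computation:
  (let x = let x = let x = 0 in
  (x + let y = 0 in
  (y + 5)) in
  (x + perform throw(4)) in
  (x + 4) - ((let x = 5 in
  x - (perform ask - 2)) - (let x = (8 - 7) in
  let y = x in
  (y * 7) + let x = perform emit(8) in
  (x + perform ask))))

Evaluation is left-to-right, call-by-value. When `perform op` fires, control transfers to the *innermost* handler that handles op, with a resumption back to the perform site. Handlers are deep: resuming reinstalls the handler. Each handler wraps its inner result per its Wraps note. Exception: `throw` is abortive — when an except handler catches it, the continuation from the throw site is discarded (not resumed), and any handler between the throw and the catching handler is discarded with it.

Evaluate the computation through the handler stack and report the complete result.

Answer: [[24]]

Evaluation trace:
throw(4) @ H0 caught ⇒ 24
H1 returns [24]
H2 returns [24]
H3 returns [24]
H4 returns [[24]]
= [[24]]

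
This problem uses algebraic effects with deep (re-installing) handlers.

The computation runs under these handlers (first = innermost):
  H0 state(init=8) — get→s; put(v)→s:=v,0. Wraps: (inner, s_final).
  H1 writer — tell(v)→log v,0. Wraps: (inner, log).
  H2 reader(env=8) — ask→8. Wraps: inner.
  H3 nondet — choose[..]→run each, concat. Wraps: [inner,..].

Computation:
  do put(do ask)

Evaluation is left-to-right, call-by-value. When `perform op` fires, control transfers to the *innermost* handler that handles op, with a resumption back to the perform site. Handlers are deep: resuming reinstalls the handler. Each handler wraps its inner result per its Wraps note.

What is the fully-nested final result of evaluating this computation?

Answer: [((0, 8), ())]

Evaluation trace:
ask @ H2 ⇒ 8
put(8) @ H0 ⇒ s:=8
H0 returns (0, 8)
H1 returns ((0, 8), ())
H2 returns ((0, 8), ())
H3 returns [((0, 8), ())]
= [((0, 8), ())]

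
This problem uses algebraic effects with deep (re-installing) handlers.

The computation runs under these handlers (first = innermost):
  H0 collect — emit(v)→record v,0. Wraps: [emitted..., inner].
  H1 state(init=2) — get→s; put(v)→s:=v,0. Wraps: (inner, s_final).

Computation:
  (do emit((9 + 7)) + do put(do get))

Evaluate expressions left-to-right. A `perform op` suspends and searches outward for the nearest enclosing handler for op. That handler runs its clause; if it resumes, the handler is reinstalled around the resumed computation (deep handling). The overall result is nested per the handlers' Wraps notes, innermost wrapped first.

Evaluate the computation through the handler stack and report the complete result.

Answer: ([16, 0], 2)

Evaluation trace:
emit(16) @ H0 ⇒ out+=16
get @ H1 ⇒ 2
put(2) @ H1 ⇒ s:=2
H0 returns [16, 0]
H1 returns ([16, 0], 2)
= ([16, 0], 2)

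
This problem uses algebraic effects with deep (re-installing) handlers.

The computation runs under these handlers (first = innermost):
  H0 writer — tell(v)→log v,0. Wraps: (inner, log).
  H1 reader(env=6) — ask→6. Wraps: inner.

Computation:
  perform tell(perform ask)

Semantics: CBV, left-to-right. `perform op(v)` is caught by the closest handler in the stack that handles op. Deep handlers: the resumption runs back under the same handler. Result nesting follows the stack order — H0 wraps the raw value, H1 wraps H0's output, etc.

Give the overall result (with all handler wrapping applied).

Working:
ask @ H1 ⇒ 6
tell(6) @ H0 ⇒ log+=6
H0 returns (0, (6))
H1 returns (0, (6))
= (0, (6))

Answer: (0, (6))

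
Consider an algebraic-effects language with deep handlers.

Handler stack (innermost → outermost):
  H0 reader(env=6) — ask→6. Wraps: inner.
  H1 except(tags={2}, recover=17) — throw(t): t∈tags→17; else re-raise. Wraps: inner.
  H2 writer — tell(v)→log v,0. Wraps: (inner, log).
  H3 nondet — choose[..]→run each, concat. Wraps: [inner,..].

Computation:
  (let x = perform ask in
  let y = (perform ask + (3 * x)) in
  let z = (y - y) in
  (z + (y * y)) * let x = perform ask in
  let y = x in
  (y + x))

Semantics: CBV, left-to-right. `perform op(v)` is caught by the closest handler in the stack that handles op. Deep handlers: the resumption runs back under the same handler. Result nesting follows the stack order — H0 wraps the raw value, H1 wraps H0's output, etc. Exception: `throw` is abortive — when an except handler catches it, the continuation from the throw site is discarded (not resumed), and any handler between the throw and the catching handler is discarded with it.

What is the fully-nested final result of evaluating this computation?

Answer: [(6912, ())]

Working:
ask @ H0 ⇒ 6
ask @ H0 ⇒ 6
ask @ H0 ⇒ 6
H0 returns 6912
H1 returns 6912
H2 returns (6912, ())
H3 returns [(6912, ())]
= [(6912, ())]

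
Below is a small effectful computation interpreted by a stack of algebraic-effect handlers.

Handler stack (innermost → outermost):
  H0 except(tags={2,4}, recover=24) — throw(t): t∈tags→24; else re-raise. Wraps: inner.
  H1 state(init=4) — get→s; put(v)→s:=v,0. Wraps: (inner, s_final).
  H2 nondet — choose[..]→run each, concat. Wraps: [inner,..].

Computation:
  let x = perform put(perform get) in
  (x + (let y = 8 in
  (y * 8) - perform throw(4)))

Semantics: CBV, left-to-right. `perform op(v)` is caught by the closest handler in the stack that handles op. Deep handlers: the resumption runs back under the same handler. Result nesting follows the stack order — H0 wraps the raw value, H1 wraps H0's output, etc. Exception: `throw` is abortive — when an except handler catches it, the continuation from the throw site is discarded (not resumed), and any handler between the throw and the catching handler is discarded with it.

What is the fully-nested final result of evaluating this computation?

Answer: [(24, 4)]

Working:
get @ H1 ⇒ 4
put(4) @ H1 ⇒ s:=4
throw(4) @ H0 caught ⇒ 24
H1 returns (24, 4)
H2 returns [(24, 4)]
= [(24, 4)]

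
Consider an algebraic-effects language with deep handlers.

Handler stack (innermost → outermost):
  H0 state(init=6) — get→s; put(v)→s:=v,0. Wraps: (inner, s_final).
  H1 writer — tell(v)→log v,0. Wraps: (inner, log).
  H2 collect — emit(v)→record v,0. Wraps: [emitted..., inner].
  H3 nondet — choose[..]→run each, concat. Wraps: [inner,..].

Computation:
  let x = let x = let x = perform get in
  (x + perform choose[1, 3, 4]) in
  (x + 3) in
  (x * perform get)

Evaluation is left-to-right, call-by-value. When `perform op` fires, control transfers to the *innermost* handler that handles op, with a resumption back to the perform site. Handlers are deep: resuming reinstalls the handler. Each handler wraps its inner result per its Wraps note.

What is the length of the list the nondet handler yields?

Answer: 3

Working:
get @ H0 ⇒ 6
choose[1, 3, 4] @ H3
  branch[0] choose=1:
    get @ H0 ⇒ 6
    H0 returns (60, 6)
    H1 returns ((60, 6), ())
    H2 returns [((60, 6), ())]
    H3 returns [[((60, 6), ())]]
  branch[1] choose=3:
    get @ H0 ⇒ 6
    H0 returns (72, 6)
    H1 returns ((72, 6), ())
    H2 returns [((72, 6), ())]
    H3 returns [[((72, 6), ())]]
  branch[2] choose=4:
    get @ H0 ⇒ 6
    H0 returns (78, 6)
    H1 returns ((78, 6), ())
    H2 returns [((78, 6), ())]
    H3 returns [[((78, 6), ())]]
= [[((60, 6), ())], [((72, 6), ())], [((78, 6), ())]]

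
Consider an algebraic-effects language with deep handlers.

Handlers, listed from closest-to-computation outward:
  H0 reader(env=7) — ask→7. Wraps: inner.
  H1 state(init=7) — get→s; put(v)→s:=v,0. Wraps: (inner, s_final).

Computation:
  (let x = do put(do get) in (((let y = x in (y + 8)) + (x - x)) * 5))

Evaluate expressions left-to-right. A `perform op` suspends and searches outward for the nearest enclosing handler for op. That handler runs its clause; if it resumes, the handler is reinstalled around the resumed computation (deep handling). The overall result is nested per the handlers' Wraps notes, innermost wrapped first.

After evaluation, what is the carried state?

Answer: 7

Working:
get @ H1 ⇒ 7
put(7) @ H1 ⇒ s:=7
H0 returns 40
H1 returns (40, 7)
= (40, 7)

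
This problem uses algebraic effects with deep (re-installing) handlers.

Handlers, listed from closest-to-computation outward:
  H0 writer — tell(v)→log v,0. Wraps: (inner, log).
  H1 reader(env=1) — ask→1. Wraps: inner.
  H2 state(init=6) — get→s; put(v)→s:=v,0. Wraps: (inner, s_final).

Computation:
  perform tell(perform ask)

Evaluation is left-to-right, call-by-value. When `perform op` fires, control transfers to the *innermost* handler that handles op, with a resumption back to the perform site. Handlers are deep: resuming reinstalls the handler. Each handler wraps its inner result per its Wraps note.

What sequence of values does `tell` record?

Step-by-step:
ask @ H1 ⇒ 1
tell(1) @ H0 ⇒ log+=1
H0 returns (0, (1))
H1 returns (0, (1))
H2 returns ((0, (1)), 6)
= ((0, (1)), 6)

Answer: (1)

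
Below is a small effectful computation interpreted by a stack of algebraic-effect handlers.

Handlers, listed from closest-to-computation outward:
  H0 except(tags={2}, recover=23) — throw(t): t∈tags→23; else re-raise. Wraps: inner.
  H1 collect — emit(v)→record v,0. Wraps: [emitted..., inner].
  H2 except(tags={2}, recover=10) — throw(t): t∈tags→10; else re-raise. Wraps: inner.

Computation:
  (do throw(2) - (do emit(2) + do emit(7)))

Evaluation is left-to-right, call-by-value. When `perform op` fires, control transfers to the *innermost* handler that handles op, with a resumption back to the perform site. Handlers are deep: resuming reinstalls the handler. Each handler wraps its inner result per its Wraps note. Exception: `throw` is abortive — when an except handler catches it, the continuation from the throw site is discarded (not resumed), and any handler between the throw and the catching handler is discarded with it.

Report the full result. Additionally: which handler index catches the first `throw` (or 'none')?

Step-by-step:
throw(2) @ H0 caught ⇒ 23
H1 returns [23]
H2 returns [23]
= [23]

Answer: [23] ; first throw caught by: H0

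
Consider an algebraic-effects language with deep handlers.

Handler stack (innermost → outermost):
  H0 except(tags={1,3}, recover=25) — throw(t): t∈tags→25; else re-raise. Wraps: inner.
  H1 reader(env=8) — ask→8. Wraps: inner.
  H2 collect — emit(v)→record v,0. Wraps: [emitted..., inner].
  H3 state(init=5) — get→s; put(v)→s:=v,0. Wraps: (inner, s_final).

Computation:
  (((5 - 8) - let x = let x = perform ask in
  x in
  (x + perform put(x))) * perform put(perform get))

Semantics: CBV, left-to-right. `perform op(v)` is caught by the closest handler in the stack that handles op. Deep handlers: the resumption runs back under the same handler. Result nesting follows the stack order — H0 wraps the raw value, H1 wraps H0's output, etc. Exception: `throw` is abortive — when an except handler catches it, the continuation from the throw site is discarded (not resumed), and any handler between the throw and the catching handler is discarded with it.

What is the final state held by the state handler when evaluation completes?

Answer: 8

Step-by-step:
ask @ H1 ⇒ 8
put(8) @ H3 ⇒ s:=8
get @ H3 ⇒ 8
put(8) @ H3 ⇒ s:=8
H0 returns 0
H1 returns 0
H2 returns [0]
H3 returns ([0], 8)
= ([0], 8)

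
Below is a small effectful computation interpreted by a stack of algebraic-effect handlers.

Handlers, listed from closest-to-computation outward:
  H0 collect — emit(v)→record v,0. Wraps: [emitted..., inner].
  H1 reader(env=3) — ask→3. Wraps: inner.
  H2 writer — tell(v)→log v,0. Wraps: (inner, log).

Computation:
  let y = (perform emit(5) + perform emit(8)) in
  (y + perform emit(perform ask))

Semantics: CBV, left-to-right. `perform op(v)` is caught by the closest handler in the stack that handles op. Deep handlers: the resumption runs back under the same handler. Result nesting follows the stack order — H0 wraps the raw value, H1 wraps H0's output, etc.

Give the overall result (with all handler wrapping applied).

Working:
emit(5) @ H0 ⇒ out+=5
emit(8) @ H0 ⇒ out+=8
ask @ H1 ⇒ 3
emit(3) @ H0 ⇒ out+=3
H0 returns [5, 8, 3, 0]
H1 returns [5, 8, 3, 0]
H2 returns ([5, 8, 3, 0], ())
= ([5, 8, 3, 0], ())

Answer: ([5, 8, 3, 0], ())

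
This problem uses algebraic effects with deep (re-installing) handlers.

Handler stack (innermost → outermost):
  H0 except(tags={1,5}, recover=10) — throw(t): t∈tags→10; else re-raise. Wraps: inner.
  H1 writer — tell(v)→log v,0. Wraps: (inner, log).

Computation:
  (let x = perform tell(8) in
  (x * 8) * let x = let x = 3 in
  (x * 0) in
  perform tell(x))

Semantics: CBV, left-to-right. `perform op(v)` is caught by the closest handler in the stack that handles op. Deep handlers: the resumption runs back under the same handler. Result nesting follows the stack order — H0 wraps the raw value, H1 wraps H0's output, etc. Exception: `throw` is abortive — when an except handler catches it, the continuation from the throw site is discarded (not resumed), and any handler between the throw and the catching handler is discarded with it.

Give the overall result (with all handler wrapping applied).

Answer: (0, (8, 0))

Evaluation trace:
tell(8) @ H1 ⇒ log+=8
tell(0) @ H1 ⇒ log+=0
H0 returns 0
H1 returns (0, (8, 0))
= (0, (8, 0))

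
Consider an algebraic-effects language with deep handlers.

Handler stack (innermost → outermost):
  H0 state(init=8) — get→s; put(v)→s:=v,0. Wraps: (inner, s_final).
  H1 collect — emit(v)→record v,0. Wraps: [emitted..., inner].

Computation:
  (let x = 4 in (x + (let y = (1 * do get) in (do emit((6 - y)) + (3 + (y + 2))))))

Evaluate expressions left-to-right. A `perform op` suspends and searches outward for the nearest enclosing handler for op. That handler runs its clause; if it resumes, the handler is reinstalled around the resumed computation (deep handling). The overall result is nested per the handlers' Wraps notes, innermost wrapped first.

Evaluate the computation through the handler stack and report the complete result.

Answer: [-2, (17, 8)]

Working:
get @ H0 ⇒ 8
emit(-2) @ H1 ⇒ out+=-2
H0 returns (17, 8)
H1 returns [-2, (17, 8)]
= [-2, (17, 8)]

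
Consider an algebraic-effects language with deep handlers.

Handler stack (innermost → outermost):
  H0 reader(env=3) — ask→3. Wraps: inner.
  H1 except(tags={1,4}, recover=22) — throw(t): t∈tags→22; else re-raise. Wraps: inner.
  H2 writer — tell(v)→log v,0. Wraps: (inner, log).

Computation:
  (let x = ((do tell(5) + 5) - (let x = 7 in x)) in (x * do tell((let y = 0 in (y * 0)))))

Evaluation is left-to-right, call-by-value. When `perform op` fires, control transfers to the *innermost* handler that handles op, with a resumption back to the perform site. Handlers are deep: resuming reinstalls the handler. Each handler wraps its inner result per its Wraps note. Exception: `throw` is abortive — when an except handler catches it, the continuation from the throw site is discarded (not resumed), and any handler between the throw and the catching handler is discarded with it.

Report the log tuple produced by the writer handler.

Step-by-step:
tell(5) @ H2 ⇒ log+=5
tell(0) @ H2 ⇒ log+=0
H0 returns 0
H1 returns 0
H2 returns (0, (5, 0))
= (0, (5, 0))

Answer: (5, 0)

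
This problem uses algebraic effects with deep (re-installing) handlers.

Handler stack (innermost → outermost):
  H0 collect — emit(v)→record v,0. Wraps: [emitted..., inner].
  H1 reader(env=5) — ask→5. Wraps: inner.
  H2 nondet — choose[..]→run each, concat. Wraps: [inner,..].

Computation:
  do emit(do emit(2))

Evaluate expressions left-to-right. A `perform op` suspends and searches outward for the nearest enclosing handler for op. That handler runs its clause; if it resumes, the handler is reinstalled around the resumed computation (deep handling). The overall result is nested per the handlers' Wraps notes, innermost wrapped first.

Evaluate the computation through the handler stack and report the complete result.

Working:
emit(2) @ H0 ⇒ out+=2
emit(0) @ H0 ⇒ out+=0
H0 returns [2, 0, 0]
H1 returns [2, 0, 0]
H2 returns [[2, 0, 0]]
= [[2, 0, 0]]

Answer: [[2, 0, 0]]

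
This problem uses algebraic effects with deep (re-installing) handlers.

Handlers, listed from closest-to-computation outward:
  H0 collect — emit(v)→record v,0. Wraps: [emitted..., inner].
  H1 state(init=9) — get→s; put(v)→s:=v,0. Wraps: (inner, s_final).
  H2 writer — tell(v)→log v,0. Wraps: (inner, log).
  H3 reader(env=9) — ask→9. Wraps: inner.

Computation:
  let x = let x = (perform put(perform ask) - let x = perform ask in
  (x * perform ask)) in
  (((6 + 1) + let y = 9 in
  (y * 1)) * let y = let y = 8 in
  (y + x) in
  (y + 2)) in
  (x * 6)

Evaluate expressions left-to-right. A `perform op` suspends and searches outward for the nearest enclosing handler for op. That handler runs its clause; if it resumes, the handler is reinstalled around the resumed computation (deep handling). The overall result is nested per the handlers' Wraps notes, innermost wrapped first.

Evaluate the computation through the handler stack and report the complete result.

Working:
ask @ H3 ⇒ 9
put(9) @ H1 ⇒ s:=9
ask @ H3 ⇒ 9
ask @ H3 ⇒ 9
H0 returns [-6816]
H1 returns ([-6816], 9)
H2 returns (([-6816], 9), ())
H3 returns (([-6816], 9), ())
= (([-6816], 9), ())

Answer: (([-6816], 9), ())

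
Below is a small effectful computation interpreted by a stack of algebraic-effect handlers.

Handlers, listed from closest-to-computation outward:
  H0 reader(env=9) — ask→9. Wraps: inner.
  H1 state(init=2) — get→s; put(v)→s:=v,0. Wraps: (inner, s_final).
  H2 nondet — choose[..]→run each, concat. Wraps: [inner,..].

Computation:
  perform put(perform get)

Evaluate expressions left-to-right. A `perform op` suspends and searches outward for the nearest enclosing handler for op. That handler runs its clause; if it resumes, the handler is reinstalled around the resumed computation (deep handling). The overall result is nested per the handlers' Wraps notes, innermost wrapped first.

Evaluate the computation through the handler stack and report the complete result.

Answer: [(0, 2)]

Step-by-step:
get @ H1 ⇒ 2
put(2) @ H1 ⇒ s:=2
H0 returns 0
H1 returns (0, 2)
H2 returns [(0, 2)]
= [(0, 2)]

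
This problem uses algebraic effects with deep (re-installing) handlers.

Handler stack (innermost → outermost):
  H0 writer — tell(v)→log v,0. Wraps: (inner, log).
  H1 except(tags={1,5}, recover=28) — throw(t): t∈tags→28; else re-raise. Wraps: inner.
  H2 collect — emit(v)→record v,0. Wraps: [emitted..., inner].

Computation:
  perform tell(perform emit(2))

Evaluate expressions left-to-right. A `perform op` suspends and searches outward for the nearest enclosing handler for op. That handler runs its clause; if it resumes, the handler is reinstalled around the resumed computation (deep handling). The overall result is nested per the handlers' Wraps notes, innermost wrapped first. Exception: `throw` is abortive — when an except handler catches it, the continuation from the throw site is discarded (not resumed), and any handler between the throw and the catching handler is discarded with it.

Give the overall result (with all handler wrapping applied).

Step-by-step:
emit(2) @ H2 ⇒ out+=2
tell(0) @ H0 ⇒ log+=0
H0 returns (0, (0))
H1 returns (0, (0))
H2 returns [2, (0, (0))]
= [2, (0, (0))]

Answer: [2, (0, (0))]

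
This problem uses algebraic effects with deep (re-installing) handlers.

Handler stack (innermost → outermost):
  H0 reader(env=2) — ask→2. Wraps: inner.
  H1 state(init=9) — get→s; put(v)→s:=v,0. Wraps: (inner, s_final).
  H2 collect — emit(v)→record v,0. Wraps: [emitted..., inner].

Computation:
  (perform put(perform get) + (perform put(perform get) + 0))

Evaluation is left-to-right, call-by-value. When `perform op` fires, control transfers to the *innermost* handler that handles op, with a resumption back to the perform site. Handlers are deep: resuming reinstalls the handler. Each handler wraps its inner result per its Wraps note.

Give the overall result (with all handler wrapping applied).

Answer: [(0, 9)]

Evaluation trace:
get @ H1 ⇒ 9
put(9) @ H1 ⇒ s:=9
get @ H1 ⇒ 9
put(9) @ H1 ⇒ s:=9
H0 returns 0
H1 returns (0, 9)
H2 returns [(0, 9)]
= [(0, 9)]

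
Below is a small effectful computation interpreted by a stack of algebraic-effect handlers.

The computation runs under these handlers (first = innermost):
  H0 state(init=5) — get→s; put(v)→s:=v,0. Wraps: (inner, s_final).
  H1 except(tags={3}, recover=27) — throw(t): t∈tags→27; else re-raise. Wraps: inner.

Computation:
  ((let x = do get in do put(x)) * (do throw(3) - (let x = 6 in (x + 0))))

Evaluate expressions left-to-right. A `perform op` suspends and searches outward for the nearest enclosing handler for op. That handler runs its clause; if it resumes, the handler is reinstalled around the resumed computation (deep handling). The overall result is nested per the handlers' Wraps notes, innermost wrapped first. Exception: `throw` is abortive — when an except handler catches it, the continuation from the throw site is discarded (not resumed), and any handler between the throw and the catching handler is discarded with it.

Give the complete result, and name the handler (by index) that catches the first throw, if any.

Answer: 27 ; first throw caught by: H1

Step-by-step:
get @ H0 ⇒ 5
put(5) @ H0 ⇒ s:=5
throw(3) @ H1 caught ⇒ 27
= 27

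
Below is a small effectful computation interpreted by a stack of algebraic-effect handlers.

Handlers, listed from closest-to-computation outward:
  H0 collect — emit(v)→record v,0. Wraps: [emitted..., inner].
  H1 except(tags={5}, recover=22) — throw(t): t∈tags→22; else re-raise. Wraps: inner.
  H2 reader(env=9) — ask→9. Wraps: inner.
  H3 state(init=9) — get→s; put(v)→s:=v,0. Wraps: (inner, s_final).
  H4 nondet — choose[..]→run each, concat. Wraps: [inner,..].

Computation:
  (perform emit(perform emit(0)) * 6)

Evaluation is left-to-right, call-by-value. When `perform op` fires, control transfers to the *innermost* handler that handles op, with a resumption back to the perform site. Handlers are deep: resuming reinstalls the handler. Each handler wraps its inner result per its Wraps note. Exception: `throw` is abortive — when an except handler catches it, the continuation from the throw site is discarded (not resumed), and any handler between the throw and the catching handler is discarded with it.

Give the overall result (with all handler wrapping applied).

Evaluation trace:
emit(0) @ H0 ⇒ out+=0
emit(0) @ H0 ⇒ out+=0
H0 returns [0, 0, 0]
H1 returns [0, 0, 0]
H2 returns [0, 0, 0]
H3 returns ([0, 0, 0], 9)
H4 returns [([0, 0, 0], 9)]
= [([0, 0, 0], 9)]

Answer: [([0, 0, 0], 9)]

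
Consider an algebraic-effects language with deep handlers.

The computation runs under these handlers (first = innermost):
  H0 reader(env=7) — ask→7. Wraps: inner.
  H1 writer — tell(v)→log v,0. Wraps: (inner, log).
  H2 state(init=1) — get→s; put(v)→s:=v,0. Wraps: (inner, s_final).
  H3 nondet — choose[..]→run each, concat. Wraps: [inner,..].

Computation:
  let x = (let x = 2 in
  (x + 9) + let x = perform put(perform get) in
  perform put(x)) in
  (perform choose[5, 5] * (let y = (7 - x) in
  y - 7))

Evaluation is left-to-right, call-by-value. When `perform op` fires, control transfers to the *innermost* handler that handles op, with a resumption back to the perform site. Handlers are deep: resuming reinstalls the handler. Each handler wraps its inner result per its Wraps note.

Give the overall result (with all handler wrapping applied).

Evaluation trace:
get @ H2 ⇒ 1
put(1) @ H2 ⇒ s:=1
put(0) @ H2 ⇒ s:=0
choose[5, 5] @ H3
  branch[0] choose=5:
    H0 returns -55
    H1 returns (-55, ())
    H2 returns ((-55, ()), 0)
    H3 returns [((-55, ()), 0)]
  branch[1] choose=5:
    H0 returns -55
    H1 returns (-55, ())
    H2 returns ((-55, ()), 0)
    H3 returns [((-55, ()), 0)]
= [((-55, ()), 0), ((-55, ()), 0)]

Answer: [((-55, ()), 0), ((-55, ()), 0)]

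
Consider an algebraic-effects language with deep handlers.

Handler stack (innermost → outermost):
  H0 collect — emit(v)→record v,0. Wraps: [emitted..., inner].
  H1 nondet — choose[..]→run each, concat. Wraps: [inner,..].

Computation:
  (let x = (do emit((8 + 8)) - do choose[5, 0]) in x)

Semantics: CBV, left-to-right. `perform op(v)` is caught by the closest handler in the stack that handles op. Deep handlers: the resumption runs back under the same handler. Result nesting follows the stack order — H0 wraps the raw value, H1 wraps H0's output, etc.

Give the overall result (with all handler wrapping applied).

Working:
emit(16) @ H0 ⇒ out+=16
choose[5, 0] @ H1
  branch[0] choose=5:
    H0 returns [16, -5]
    H1 returns [[16, -5]]
  branch[1] choose=0:
    H0 returns [16, 0]
    H1 returns [[16, 0]]
= [[16, -5], [16, 0]]

Answer: [[16, -5], [16, 0]]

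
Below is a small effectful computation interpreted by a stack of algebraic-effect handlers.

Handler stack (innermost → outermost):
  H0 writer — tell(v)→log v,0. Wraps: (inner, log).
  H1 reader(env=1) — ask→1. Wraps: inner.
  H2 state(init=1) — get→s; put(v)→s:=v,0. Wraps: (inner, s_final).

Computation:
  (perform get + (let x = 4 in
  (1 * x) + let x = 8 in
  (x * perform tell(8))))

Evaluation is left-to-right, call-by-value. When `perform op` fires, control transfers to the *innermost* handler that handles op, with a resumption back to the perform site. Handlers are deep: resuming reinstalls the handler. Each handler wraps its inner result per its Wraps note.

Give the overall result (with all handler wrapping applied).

Evaluation trace:
get @ H2 ⇒ 1
tell(8) @ H0 ⇒ log+=8
H0 returns (5, (8))
H1 returns (5, (8))
H2 returns ((5, (8)), 1)
= ((5, (8)), 1)

Answer: ((5, (8)), 1)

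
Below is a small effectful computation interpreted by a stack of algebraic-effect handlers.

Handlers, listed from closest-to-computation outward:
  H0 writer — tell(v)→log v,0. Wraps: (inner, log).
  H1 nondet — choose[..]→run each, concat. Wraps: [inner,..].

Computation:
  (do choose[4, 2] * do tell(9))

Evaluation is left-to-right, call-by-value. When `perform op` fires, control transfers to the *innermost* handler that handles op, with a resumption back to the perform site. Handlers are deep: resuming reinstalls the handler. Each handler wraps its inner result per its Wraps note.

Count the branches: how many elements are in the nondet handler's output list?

Answer: 2

Working:
choose[4, 2] @ H1
  branch[0] choose=4:
    tell(9) @ H0 ⇒ log+=9
    H0 returns (0, (9))
    H1 returns [(0, (9))]
  branch[1] choose=2:
    tell(9) @ H0 ⇒ log+=9
    H0 returns (0, (9))
    H1 returns [(0, (9))]
= [(0, (9)), (0, (9))]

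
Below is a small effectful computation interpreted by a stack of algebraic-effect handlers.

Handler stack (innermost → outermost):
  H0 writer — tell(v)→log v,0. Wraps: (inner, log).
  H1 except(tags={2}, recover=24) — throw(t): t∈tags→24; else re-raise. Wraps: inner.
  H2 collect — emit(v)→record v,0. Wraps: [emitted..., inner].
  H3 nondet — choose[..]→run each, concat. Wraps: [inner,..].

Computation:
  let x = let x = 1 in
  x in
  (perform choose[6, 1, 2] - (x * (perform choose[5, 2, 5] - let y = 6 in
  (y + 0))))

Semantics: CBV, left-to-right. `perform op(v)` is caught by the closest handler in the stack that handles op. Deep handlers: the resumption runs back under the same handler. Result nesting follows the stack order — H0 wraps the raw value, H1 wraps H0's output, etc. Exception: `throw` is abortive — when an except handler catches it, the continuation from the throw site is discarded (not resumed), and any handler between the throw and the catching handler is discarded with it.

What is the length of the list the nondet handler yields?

Answer: 9

Working:
choose[6, 1, 2] @ H3
  branch[0] choose=6:
    choose[5, 2, 5] @ H3
      branch[0] choose=5:
        H0 returns (7, ())
        H1 returns (7, ())
        H2 returns [(7, ())]
        H3 returns [[(7, ())]]
      branch[1] choose=2:
        H0 returns (10, ())
        H1 returns (10, ())
        H2 returns [(10, ())]
        H3 returns [[(10, ())]]
      branch[2] choose=5:
        H0 returns (7, ())
        H1 returns (7, ())
        H2 returns [(7, ())]
        H3 returns [[(7, ())]]
  branch[1] choose=1:
    choose[5, 2, 5] @ H3
      branch[0] choose=5:
        H0 returns (2, ())
        H1 returns (2, ())
        H2 returns [(2, ())]
        H3 returns [[(2, ())]]
      branch[1] choose=2:
        H0 returns (5, ())
        H1 returns (5, ())
        H2 returns [(5, ())]
        H3 returns [[(5, ())]]
      branch[2] choose=5:
        H0 returns (2, ())
        H1 returns (2, ())
        H2 returns [(2, ())]
        H3 returns [[(2, ())]]
  branch[2] choose=2:
    choose[5, 2, 5] @ H3
      branch[0] choose=5:
        H0 returns (3, ())
        H1 returns (3, ())
        H2 returns [(3, ())]
        H3 returns [[(3, ())]]
      branch[1] choose=2:
        H0 returns (6, ())
        H1 returns (6, ())
        H2 returns [(6, ())]
        H3 returns [[(6, ())]]
      branch[2] choose=5:
        H0 returns (3, ())
        H1 returns (3, ())
        H2 returns [(3, ())]
        H3 returns [[(3, ())]]
= [[(7, ())], [(10, ())], [(7, ())], [(2, ())], [(5, ())], [(2, ())], [(3, ())], [(6, ())], [(3, ())]]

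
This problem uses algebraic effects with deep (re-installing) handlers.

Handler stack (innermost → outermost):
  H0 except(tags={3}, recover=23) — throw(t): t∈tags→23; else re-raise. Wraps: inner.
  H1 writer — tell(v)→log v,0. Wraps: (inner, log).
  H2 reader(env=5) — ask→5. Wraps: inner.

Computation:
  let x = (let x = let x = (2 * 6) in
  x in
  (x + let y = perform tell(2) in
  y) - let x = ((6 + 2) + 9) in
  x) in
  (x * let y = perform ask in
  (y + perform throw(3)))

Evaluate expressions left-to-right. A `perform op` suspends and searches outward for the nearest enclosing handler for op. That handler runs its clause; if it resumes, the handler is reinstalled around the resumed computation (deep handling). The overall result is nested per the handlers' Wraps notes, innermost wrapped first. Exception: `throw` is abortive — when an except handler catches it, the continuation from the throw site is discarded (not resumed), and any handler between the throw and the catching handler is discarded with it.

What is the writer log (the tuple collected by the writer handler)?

Answer: (2)

Working:
tell(2) @ H1 ⇒ log+=2
ask @ H2 ⇒ 5
throw(3) @ H0 caught ⇒ 23
H1 returns (23, (2))
H2 returns (23, (2))
= (23, (2))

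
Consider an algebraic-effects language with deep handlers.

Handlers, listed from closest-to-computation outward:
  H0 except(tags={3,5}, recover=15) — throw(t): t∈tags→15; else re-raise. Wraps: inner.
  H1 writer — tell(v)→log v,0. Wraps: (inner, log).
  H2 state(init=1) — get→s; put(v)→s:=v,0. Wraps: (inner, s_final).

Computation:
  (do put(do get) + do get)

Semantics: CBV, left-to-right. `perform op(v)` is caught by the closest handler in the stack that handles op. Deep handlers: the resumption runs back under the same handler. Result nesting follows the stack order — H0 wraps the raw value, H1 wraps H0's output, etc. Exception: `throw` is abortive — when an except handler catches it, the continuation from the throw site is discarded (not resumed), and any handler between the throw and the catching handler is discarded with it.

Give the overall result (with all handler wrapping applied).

Answer: ((1, ()), 1)

Working:
get @ H2 ⇒ 1
put(1) @ H2 ⇒ s:=1
get @ H2 ⇒ 1
H0 returns 1
H1 returns (1, ())
H2 returns ((1, ()), 1)
= ((1, ()), 1)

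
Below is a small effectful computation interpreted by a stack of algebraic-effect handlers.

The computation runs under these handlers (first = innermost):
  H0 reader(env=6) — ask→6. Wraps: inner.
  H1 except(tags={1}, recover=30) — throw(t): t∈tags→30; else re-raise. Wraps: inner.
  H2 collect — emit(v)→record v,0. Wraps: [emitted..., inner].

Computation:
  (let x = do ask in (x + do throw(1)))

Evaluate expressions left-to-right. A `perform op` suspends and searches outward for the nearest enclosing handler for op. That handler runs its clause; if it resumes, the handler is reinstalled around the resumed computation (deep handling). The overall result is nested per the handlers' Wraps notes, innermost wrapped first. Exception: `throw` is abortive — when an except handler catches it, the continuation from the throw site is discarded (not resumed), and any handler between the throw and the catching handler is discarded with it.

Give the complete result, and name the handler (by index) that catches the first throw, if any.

Answer: [30] ; first throw caught by: H1

Evaluation trace:
ask @ H0 ⇒ 6
throw(1) @ H1 caught ⇒ 30
H2 returns [30]
= [30]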